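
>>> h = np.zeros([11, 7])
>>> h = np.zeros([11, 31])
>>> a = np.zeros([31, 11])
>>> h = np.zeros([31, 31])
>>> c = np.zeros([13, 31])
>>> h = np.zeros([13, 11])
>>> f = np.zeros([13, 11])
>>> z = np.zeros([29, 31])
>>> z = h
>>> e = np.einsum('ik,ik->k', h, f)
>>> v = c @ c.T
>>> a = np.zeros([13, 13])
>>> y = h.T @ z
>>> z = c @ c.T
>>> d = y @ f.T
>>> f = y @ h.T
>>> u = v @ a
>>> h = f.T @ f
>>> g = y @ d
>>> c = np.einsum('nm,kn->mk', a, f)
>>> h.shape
(13, 13)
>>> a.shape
(13, 13)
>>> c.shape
(13, 11)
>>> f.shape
(11, 13)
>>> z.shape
(13, 13)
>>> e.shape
(11,)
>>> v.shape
(13, 13)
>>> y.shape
(11, 11)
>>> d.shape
(11, 13)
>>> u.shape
(13, 13)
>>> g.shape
(11, 13)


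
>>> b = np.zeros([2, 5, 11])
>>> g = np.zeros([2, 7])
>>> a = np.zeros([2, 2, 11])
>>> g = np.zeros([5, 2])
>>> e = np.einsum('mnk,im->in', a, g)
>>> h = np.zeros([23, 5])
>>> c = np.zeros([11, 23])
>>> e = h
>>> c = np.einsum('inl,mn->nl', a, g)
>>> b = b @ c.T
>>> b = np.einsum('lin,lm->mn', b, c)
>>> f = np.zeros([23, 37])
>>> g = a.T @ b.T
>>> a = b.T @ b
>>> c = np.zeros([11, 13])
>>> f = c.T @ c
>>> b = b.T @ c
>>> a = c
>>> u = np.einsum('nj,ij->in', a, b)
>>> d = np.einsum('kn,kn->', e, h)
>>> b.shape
(2, 13)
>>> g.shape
(11, 2, 11)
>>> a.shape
(11, 13)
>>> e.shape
(23, 5)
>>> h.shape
(23, 5)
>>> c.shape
(11, 13)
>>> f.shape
(13, 13)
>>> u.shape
(2, 11)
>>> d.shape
()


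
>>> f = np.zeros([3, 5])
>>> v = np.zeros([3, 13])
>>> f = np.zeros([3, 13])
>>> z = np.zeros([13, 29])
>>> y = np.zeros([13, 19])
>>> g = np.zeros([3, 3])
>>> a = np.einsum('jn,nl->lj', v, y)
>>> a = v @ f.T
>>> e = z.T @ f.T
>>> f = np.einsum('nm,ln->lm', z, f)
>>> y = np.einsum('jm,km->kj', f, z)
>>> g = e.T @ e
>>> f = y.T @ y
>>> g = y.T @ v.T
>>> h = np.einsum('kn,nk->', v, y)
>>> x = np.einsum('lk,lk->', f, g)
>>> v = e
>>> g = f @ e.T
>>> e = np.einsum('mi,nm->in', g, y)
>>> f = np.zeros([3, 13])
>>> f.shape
(3, 13)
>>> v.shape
(29, 3)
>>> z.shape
(13, 29)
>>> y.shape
(13, 3)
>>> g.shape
(3, 29)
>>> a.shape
(3, 3)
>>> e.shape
(29, 13)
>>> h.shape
()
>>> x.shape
()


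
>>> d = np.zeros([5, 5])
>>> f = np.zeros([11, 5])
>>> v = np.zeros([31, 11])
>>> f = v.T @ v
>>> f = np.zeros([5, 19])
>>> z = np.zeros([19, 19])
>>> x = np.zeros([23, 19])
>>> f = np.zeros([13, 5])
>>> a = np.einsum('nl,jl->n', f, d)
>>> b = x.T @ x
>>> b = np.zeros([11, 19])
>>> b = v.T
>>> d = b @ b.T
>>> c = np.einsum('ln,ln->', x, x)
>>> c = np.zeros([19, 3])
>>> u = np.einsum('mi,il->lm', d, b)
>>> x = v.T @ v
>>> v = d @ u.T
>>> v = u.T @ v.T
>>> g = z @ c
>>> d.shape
(11, 11)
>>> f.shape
(13, 5)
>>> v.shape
(11, 11)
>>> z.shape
(19, 19)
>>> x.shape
(11, 11)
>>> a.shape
(13,)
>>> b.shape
(11, 31)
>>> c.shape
(19, 3)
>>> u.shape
(31, 11)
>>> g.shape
(19, 3)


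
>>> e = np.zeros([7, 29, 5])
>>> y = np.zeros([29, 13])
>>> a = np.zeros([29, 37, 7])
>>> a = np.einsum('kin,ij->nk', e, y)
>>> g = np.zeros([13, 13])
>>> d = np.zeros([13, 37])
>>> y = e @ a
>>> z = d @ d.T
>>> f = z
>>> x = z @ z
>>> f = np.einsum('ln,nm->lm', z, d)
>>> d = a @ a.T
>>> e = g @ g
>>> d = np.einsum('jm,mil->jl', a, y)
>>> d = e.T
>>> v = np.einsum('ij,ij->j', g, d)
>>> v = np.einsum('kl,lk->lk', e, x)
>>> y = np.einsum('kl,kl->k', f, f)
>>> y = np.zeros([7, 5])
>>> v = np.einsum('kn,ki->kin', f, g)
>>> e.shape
(13, 13)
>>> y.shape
(7, 5)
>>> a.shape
(5, 7)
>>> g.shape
(13, 13)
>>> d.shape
(13, 13)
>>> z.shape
(13, 13)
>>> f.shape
(13, 37)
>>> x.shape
(13, 13)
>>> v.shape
(13, 13, 37)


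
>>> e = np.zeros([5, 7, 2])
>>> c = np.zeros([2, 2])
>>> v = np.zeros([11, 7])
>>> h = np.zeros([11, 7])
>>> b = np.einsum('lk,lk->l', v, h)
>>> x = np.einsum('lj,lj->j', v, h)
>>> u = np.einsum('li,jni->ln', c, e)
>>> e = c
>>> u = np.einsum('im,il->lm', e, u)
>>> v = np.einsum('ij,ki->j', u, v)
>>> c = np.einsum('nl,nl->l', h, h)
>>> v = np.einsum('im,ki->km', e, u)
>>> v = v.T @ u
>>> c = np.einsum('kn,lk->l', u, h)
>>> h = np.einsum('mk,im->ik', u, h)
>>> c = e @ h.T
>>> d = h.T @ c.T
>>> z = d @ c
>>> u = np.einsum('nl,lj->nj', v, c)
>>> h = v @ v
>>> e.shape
(2, 2)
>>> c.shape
(2, 11)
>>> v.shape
(2, 2)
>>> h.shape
(2, 2)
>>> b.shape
(11,)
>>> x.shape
(7,)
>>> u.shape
(2, 11)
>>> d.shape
(2, 2)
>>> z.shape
(2, 11)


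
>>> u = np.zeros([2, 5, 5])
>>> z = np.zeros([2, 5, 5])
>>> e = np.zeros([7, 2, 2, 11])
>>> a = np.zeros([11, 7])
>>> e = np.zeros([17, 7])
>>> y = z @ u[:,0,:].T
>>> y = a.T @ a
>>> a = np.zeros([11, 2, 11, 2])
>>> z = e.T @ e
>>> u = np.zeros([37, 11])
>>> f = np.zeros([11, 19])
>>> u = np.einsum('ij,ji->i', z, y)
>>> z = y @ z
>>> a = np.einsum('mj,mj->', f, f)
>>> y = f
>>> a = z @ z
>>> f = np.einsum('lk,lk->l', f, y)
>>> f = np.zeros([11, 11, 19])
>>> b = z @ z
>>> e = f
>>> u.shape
(7,)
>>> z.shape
(7, 7)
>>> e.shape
(11, 11, 19)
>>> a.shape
(7, 7)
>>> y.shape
(11, 19)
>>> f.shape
(11, 11, 19)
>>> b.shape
(7, 7)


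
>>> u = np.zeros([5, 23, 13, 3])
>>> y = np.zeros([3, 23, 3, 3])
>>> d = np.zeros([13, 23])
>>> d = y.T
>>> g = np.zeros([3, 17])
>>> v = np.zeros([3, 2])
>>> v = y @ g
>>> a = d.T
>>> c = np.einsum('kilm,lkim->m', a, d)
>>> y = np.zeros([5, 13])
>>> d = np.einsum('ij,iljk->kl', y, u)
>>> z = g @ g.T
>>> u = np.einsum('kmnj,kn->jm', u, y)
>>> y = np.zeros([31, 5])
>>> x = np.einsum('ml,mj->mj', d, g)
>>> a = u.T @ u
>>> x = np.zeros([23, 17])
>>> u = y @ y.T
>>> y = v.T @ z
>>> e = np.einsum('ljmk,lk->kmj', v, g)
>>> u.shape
(31, 31)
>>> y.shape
(17, 3, 23, 3)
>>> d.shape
(3, 23)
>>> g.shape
(3, 17)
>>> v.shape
(3, 23, 3, 17)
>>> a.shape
(23, 23)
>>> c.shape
(3,)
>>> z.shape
(3, 3)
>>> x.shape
(23, 17)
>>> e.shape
(17, 3, 23)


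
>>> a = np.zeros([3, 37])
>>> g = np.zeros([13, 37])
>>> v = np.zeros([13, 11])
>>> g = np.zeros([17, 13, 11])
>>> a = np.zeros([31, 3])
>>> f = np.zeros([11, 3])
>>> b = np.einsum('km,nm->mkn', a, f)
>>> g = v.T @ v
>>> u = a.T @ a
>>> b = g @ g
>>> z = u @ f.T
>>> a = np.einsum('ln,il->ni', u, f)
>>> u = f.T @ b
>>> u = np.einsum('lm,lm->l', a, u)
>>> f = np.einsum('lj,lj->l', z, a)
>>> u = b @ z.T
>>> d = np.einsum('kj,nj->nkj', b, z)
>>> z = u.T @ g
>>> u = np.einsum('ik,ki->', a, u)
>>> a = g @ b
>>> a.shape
(11, 11)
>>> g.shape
(11, 11)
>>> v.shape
(13, 11)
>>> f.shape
(3,)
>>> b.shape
(11, 11)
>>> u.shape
()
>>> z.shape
(3, 11)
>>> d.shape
(3, 11, 11)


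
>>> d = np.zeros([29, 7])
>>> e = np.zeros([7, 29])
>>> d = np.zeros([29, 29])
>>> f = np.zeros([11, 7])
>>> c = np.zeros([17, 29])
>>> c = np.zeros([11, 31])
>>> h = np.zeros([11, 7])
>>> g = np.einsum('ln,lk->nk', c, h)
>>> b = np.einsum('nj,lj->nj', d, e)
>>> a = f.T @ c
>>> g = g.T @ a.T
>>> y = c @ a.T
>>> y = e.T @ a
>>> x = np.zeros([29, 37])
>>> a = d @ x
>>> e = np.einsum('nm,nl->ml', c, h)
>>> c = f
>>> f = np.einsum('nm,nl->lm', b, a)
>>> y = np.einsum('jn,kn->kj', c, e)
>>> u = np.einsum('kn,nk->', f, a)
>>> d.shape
(29, 29)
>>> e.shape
(31, 7)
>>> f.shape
(37, 29)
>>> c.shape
(11, 7)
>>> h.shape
(11, 7)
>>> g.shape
(7, 7)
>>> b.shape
(29, 29)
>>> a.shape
(29, 37)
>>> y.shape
(31, 11)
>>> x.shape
(29, 37)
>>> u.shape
()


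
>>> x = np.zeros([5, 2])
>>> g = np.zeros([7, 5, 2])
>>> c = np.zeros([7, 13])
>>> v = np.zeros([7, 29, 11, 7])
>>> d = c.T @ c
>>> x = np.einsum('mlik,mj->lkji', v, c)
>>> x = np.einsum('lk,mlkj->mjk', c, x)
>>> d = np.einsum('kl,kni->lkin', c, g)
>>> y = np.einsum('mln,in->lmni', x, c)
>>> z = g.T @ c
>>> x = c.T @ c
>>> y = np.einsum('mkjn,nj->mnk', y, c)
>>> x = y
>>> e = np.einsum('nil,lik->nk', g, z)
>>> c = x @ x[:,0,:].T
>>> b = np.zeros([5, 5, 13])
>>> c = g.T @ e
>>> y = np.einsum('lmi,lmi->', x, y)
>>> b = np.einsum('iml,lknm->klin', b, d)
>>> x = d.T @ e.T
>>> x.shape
(5, 2, 7, 7)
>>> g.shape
(7, 5, 2)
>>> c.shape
(2, 5, 13)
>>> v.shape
(7, 29, 11, 7)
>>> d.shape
(13, 7, 2, 5)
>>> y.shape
()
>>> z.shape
(2, 5, 13)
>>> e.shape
(7, 13)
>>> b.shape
(7, 13, 5, 2)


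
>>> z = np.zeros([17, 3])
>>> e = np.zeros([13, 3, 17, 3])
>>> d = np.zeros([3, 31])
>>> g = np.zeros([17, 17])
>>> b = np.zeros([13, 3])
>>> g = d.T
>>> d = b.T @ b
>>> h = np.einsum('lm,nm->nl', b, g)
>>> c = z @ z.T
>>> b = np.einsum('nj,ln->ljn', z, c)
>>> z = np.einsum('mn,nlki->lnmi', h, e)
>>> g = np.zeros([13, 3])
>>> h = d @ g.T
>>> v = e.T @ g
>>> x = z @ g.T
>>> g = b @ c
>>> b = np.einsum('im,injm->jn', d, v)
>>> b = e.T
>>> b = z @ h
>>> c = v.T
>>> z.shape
(3, 13, 31, 3)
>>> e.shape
(13, 3, 17, 3)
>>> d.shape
(3, 3)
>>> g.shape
(17, 3, 17)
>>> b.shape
(3, 13, 31, 13)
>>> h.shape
(3, 13)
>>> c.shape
(3, 3, 17, 3)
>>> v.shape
(3, 17, 3, 3)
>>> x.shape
(3, 13, 31, 13)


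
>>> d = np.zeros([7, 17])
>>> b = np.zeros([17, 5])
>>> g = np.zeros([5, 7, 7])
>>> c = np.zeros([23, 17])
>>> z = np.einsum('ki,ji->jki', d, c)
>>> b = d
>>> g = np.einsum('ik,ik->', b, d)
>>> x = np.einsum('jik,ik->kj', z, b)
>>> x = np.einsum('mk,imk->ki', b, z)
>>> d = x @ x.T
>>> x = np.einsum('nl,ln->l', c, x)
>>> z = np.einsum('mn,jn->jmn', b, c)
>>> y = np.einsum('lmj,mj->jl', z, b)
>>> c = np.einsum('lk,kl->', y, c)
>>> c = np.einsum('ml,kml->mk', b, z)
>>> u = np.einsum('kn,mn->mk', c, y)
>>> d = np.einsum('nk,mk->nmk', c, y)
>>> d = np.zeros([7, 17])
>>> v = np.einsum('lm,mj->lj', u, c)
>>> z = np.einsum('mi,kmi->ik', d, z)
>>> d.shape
(7, 17)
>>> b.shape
(7, 17)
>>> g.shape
()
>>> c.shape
(7, 23)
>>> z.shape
(17, 23)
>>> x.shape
(17,)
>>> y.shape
(17, 23)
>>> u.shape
(17, 7)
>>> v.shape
(17, 23)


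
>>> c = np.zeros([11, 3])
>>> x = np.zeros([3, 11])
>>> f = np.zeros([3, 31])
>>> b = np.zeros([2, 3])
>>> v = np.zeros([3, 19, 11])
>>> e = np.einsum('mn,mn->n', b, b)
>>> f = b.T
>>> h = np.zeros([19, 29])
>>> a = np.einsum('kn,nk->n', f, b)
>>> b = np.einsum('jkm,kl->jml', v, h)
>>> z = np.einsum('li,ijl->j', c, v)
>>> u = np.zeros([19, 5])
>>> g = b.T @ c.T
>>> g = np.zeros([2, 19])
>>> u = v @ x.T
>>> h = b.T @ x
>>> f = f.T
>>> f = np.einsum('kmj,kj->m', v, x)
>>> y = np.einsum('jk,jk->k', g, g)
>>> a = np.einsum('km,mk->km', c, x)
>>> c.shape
(11, 3)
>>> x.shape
(3, 11)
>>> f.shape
(19,)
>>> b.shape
(3, 11, 29)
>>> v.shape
(3, 19, 11)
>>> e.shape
(3,)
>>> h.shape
(29, 11, 11)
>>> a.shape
(11, 3)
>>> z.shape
(19,)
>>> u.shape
(3, 19, 3)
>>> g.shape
(2, 19)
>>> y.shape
(19,)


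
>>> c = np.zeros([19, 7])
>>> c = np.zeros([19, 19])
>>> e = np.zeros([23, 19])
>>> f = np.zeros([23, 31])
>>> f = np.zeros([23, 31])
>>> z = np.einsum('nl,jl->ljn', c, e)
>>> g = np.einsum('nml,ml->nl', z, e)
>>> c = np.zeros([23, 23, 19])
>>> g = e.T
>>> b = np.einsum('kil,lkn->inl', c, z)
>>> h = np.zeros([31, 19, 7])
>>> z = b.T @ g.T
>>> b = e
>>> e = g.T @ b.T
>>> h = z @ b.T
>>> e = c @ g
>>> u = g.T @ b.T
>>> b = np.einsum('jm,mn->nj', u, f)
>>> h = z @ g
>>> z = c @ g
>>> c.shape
(23, 23, 19)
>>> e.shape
(23, 23, 23)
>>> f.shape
(23, 31)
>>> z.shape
(23, 23, 23)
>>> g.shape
(19, 23)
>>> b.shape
(31, 23)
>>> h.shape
(19, 19, 23)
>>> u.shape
(23, 23)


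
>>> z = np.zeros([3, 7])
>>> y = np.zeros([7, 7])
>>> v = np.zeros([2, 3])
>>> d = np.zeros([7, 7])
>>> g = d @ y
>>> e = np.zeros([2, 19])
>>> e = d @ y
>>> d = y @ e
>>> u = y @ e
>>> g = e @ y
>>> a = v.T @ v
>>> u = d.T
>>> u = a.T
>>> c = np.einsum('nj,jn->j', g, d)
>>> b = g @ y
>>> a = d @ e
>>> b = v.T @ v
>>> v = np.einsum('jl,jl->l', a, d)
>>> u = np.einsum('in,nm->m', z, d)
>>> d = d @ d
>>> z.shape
(3, 7)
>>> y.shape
(7, 7)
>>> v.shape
(7,)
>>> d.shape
(7, 7)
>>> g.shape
(7, 7)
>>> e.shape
(7, 7)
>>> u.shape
(7,)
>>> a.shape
(7, 7)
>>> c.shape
(7,)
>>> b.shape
(3, 3)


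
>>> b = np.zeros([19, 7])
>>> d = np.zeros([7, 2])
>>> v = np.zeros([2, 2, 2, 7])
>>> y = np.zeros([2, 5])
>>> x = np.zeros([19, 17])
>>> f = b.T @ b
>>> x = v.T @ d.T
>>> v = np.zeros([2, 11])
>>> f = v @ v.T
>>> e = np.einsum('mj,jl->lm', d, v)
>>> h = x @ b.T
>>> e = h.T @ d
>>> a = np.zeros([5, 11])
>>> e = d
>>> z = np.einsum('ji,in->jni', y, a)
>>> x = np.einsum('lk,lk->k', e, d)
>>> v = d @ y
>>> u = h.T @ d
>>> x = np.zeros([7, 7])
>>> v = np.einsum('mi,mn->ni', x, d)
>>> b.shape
(19, 7)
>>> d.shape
(7, 2)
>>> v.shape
(2, 7)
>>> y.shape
(2, 5)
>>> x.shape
(7, 7)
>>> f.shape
(2, 2)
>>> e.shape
(7, 2)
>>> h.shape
(7, 2, 2, 19)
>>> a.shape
(5, 11)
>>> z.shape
(2, 11, 5)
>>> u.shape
(19, 2, 2, 2)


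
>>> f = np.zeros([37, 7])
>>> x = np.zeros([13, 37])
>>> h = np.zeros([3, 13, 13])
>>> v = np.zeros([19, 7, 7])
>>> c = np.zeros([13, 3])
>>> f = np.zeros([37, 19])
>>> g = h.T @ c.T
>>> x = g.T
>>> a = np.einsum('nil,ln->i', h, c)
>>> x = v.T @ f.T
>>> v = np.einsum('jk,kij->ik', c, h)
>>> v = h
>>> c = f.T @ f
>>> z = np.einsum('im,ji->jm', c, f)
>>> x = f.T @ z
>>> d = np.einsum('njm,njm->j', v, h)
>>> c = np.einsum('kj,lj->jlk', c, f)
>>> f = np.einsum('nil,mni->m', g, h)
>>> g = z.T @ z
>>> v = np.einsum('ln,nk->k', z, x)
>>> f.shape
(3,)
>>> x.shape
(19, 19)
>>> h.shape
(3, 13, 13)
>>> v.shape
(19,)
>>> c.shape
(19, 37, 19)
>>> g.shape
(19, 19)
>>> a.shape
(13,)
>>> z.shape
(37, 19)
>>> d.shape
(13,)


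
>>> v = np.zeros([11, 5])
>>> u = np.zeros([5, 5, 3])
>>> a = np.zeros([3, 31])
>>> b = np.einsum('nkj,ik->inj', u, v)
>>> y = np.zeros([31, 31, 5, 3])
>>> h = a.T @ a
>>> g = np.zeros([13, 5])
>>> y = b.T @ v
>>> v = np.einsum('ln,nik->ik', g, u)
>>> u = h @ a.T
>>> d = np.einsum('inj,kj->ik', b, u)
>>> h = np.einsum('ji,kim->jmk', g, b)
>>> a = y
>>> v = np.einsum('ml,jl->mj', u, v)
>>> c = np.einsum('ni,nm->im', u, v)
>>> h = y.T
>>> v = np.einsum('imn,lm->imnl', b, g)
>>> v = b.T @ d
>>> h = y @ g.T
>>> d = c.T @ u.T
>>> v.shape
(3, 5, 31)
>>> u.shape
(31, 3)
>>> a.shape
(3, 5, 5)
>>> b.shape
(11, 5, 3)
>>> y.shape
(3, 5, 5)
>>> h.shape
(3, 5, 13)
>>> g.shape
(13, 5)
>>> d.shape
(5, 31)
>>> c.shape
(3, 5)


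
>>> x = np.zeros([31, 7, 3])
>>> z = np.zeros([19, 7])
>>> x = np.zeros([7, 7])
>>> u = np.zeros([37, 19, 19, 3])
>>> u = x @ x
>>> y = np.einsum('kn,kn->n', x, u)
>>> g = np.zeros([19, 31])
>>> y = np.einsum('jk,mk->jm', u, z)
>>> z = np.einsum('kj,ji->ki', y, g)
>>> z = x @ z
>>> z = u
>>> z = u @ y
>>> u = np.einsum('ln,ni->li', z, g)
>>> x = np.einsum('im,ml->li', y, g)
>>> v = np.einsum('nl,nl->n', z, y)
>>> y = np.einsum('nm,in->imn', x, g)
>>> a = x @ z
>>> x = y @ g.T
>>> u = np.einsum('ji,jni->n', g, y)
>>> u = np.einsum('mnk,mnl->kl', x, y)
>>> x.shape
(19, 7, 19)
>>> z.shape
(7, 19)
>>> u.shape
(19, 31)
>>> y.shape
(19, 7, 31)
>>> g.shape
(19, 31)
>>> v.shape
(7,)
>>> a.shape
(31, 19)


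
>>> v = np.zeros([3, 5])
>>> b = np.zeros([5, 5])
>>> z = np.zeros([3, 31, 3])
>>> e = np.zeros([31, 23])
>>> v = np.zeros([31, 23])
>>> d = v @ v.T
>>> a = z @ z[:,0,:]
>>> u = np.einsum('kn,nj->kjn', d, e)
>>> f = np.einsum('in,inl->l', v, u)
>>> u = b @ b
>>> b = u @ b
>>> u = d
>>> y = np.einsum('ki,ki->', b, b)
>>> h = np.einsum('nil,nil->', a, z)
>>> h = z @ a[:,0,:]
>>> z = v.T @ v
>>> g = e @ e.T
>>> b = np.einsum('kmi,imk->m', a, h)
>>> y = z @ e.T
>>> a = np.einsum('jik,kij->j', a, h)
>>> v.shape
(31, 23)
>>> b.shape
(31,)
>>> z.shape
(23, 23)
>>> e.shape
(31, 23)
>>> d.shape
(31, 31)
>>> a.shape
(3,)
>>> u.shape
(31, 31)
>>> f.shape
(31,)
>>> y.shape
(23, 31)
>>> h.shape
(3, 31, 3)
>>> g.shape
(31, 31)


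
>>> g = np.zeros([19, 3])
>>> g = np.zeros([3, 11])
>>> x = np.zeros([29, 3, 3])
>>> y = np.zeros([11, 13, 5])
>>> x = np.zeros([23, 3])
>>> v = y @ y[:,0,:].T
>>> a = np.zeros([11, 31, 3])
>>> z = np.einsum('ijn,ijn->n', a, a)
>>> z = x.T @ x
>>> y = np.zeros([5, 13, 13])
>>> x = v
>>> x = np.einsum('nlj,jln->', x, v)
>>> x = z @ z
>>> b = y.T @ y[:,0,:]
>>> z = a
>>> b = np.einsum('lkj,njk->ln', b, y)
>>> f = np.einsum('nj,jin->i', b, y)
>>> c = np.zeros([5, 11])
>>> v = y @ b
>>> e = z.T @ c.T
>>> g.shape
(3, 11)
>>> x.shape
(3, 3)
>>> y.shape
(5, 13, 13)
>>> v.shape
(5, 13, 5)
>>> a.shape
(11, 31, 3)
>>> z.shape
(11, 31, 3)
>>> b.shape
(13, 5)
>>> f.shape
(13,)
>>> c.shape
(5, 11)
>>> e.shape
(3, 31, 5)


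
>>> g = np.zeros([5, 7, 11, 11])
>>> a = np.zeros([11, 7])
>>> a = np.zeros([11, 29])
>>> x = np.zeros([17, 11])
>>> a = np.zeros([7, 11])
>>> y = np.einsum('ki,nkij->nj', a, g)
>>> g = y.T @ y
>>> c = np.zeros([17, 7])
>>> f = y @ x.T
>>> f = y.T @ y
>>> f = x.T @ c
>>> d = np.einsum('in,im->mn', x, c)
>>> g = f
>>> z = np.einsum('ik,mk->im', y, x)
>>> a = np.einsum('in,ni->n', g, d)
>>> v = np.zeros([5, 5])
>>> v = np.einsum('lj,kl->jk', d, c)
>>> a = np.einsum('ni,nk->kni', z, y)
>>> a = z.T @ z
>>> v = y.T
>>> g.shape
(11, 7)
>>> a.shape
(17, 17)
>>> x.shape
(17, 11)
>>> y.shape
(5, 11)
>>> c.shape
(17, 7)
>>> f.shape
(11, 7)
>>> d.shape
(7, 11)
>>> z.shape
(5, 17)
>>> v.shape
(11, 5)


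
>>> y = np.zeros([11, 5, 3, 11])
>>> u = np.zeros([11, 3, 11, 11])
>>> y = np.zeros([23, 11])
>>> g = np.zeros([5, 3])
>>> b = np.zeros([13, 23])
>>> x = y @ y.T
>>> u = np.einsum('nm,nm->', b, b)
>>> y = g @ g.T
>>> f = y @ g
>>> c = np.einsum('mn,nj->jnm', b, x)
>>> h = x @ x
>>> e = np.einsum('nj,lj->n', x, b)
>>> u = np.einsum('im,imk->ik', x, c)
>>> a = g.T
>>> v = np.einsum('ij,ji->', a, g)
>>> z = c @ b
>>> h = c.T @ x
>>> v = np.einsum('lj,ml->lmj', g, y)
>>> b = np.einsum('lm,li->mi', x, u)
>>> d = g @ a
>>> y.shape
(5, 5)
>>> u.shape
(23, 13)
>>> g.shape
(5, 3)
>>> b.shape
(23, 13)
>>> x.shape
(23, 23)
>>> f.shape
(5, 3)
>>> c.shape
(23, 23, 13)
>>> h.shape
(13, 23, 23)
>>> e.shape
(23,)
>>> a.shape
(3, 5)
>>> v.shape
(5, 5, 3)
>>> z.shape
(23, 23, 23)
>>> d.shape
(5, 5)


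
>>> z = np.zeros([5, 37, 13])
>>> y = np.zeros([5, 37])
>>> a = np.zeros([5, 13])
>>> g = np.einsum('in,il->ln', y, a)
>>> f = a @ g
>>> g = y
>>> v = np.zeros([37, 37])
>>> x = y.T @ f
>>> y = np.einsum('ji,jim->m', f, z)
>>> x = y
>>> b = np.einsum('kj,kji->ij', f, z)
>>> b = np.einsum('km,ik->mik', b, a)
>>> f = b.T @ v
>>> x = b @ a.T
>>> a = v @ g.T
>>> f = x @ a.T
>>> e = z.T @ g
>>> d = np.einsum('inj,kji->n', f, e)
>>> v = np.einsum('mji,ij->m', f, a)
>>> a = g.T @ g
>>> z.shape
(5, 37, 13)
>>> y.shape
(13,)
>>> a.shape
(37, 37)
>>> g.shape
(5, 37)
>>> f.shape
(37, 5, 37)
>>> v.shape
(37,)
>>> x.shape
(37, 5, 5)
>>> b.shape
(37, 5, 13)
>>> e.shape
(13, 37, 37)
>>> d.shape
(5,)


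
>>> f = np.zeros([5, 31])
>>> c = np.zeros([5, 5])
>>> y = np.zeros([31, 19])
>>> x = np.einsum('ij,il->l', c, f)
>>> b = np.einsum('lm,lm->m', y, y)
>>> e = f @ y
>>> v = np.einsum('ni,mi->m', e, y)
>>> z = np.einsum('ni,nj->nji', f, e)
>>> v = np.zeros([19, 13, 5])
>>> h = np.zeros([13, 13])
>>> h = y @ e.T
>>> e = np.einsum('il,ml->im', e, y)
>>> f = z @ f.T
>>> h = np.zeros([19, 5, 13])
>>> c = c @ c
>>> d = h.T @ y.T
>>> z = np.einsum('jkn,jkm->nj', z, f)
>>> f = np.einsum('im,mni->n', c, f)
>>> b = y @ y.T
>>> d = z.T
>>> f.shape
(19,)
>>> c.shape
(5, 5)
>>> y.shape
(31, 19)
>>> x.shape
(31,)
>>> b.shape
(31, 31)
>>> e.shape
(5, 31)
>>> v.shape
(19, 13, 5)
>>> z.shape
(31, 5)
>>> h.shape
(19, 5, 13)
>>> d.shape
(5, 31)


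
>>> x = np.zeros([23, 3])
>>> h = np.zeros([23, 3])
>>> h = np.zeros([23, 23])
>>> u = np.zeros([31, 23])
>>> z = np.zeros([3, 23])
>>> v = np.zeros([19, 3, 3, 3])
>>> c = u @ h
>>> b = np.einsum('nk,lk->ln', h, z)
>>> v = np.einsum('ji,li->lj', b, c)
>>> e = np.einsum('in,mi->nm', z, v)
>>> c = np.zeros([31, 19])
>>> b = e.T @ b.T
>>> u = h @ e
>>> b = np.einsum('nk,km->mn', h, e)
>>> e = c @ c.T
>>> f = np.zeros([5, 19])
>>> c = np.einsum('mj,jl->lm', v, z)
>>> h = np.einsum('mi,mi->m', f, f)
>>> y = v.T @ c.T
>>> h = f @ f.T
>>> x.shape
(23, 3)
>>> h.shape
(5, 5)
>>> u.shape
(23, 31)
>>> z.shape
(3, 23)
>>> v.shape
(31, 3)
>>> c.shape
(23, 31)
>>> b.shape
(31, 23)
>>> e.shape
(31, 31)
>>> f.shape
(5, 19)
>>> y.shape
(3, 23)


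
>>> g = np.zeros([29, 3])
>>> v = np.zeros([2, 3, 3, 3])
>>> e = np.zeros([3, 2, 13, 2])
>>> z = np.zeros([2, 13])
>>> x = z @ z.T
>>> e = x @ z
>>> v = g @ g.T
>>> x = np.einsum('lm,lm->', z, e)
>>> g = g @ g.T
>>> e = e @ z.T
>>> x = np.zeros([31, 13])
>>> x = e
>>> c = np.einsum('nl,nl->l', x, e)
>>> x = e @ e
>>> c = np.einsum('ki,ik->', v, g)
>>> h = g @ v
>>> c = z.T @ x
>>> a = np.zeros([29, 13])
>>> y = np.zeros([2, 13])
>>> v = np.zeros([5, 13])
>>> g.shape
(29, 29)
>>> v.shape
(5, 13)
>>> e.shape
(2, 2)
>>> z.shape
(2, 13)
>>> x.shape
(2, 2)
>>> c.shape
(13, 2)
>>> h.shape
(29, 29)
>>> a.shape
(29, 13)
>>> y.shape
(2, 13)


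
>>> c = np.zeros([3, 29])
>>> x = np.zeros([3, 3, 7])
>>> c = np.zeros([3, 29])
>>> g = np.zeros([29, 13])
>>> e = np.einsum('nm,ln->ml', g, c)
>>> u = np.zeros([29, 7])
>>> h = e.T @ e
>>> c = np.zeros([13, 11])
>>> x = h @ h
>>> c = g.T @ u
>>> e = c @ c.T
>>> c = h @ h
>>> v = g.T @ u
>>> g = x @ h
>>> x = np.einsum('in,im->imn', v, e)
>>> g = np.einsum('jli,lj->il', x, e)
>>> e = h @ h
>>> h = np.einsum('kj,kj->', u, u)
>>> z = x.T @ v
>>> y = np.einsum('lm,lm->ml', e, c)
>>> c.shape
(3, 3)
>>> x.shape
(13, 13, 7)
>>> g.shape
(7, 13)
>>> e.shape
(3, 3)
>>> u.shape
(29, 7)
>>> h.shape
()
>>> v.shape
(13, 7)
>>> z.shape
(7, 13, 7)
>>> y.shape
(3, 3)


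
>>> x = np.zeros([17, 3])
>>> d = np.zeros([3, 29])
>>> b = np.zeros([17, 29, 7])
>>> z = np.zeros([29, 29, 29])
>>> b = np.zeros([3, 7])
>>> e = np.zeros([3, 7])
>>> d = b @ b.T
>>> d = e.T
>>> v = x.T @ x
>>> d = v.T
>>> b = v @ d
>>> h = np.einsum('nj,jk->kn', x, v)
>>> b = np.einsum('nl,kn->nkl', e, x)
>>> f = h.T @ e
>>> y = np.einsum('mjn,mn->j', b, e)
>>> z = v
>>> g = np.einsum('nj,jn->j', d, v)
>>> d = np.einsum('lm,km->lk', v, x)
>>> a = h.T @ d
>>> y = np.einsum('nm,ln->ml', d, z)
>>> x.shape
(17, 3)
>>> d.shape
(3, 17)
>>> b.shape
(3, 17, 7)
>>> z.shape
(3, 3)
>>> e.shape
(3, 7)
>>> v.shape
(3, 3)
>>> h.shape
(3, 17)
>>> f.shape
(17, 7)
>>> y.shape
(17, 3)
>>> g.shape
(3,)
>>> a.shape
(17, 17)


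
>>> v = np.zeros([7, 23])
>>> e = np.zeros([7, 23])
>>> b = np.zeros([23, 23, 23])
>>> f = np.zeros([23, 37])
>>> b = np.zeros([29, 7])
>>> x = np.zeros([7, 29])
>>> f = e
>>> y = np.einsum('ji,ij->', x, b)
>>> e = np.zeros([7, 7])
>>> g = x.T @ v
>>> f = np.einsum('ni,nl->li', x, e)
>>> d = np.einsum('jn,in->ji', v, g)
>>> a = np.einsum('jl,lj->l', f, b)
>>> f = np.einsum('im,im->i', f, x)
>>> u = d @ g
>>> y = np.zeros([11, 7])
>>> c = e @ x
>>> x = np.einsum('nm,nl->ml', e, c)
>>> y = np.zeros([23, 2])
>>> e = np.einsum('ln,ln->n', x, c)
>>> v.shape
(7, 23)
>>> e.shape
(29,)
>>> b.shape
(29, 7)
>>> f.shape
(7,)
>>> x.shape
(7, 29)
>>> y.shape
(23, 2)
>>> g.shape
(29, 23)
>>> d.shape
(7, 29)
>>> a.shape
(29,)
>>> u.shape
(7, 23)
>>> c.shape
(7, 29)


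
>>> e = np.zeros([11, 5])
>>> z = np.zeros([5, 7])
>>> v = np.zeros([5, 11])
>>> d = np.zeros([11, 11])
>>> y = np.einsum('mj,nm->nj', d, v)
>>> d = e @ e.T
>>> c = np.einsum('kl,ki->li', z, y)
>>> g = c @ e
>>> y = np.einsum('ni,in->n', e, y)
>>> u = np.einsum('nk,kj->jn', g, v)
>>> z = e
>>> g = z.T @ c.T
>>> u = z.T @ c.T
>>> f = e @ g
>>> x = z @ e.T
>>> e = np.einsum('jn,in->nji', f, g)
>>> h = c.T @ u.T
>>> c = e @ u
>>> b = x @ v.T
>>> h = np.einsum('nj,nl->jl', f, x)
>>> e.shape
(7, 11, 5)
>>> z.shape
(11, 5)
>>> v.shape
(5, 11)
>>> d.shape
(11, 11)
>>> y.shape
(11,)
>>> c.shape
(7, 11, 7)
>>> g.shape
(5, 7)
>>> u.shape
(5, 7)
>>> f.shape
(11, 7)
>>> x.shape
(11, 11)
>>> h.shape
(7, 11)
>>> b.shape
(11, 5)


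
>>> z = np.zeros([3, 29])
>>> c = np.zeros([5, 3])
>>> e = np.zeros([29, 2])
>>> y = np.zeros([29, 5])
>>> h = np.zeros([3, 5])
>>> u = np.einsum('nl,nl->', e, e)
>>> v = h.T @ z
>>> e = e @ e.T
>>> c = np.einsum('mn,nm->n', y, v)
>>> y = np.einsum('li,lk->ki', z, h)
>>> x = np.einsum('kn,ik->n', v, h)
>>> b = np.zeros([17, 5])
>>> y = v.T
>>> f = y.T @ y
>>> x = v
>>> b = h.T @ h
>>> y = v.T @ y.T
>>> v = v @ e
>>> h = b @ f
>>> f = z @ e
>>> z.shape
(3, 29)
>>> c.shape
(5,)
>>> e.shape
(29, 29)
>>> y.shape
(29, 29)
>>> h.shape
(5, 5)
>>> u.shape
()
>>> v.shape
(5, 29)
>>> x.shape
(5, 29)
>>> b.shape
(5, 5)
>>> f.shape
(3, 29)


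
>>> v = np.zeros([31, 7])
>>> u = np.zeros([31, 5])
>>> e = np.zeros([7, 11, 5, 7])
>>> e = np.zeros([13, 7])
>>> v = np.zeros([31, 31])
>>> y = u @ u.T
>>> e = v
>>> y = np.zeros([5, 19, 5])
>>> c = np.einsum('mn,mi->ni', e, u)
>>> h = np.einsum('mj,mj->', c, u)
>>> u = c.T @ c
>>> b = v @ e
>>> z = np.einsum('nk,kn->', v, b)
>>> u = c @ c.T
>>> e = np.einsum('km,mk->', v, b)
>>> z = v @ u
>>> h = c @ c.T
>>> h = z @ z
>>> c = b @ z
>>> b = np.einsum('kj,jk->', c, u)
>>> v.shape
(31, 31)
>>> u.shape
(31, 31)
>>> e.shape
()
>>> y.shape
(5, 19, 5)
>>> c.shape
(31, 31)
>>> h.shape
(31, 31)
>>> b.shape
()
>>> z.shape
(31, 31)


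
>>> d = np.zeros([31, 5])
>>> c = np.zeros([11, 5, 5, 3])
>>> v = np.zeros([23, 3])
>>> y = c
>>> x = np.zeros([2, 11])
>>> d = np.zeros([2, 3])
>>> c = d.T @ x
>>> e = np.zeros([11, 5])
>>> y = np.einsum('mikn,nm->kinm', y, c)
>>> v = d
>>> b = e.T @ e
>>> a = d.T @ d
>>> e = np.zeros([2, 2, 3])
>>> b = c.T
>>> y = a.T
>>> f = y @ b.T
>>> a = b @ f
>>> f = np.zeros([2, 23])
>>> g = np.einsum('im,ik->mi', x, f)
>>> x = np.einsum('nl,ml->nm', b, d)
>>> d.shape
(2, 3)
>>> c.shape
(3, 11)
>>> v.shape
(2, 3)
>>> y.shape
(3, 3)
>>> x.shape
(11, 2)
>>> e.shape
(2, 2, 3)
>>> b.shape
(11, 3)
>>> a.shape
(11, 11)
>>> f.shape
(2, 23)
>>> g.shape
(11, 2)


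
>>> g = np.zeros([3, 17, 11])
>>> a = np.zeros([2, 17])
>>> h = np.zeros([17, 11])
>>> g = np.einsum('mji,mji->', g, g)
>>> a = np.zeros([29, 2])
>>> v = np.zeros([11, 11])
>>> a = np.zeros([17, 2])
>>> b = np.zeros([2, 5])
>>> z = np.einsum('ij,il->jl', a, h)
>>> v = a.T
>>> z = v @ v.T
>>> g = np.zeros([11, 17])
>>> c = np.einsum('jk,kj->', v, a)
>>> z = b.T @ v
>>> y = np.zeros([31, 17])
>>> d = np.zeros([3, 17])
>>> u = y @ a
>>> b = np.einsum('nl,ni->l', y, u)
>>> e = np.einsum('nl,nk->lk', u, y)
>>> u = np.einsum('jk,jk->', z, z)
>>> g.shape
(11, 17)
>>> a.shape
(17, 2)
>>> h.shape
(17, 11)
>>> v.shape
(2, 17)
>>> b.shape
(17,)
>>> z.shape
(5, 17)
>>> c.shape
()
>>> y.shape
(31, 17)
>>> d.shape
(3, 17)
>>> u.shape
()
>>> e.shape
(2, 17)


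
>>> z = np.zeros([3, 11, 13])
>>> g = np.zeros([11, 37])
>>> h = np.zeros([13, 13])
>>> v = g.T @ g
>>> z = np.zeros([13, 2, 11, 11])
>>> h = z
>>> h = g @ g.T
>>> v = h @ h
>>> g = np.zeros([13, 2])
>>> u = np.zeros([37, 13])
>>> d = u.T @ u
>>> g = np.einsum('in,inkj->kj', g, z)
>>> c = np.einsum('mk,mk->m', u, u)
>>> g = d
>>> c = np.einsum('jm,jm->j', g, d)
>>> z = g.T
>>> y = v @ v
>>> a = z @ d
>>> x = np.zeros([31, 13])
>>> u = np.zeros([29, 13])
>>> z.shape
(13, 13)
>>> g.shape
(13, 13)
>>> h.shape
(11, 11)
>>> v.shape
(11, 11)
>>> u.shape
(29, 13)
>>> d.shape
(13, 13)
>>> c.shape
(13,)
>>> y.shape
(11, 11)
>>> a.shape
(13, 13)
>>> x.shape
(31, 13)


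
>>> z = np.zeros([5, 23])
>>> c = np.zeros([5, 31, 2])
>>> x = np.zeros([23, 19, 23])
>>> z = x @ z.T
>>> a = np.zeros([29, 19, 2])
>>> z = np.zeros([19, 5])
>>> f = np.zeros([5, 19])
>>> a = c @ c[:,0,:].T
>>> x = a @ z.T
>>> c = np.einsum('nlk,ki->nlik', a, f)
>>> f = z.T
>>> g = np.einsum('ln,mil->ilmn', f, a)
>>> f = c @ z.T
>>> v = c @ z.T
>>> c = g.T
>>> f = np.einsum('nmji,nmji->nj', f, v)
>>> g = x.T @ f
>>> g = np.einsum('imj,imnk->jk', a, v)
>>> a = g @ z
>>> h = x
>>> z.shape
(19, 5)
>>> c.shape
(19, 5, 5, 31)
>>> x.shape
(5, 31, 19)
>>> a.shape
(5, 5)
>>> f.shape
(5, 19)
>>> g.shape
(5, 19)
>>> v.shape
(5, 31, 19, 19)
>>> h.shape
(5, 31, 19)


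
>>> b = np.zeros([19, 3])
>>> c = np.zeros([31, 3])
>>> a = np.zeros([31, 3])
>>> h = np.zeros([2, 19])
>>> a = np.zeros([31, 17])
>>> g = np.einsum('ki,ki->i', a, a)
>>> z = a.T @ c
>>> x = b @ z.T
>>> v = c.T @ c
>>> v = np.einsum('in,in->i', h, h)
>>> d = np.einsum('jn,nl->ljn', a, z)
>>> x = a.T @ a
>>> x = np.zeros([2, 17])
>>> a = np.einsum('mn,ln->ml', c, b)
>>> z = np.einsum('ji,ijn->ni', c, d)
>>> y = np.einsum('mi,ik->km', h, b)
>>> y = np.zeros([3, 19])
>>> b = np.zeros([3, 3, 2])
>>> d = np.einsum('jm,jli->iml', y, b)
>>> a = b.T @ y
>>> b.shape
(3, 3, 2)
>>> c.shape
(31, 3)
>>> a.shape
(2, 3, 19)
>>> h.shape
(2, 19)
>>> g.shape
(17,)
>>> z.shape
(17, 3)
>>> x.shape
(2, 17)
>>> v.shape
(2,)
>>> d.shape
(2, 19, 3)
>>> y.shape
(3, 19)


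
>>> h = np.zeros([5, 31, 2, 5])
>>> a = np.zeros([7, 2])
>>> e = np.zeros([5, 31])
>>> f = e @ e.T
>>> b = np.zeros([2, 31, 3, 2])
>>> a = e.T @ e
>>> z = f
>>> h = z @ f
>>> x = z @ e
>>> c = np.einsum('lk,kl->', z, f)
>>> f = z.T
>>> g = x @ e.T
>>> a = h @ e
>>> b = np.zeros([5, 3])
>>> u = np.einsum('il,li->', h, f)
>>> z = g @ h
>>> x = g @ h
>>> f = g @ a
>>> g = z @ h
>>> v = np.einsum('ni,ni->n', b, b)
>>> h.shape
(5, 5)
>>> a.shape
(5, 31)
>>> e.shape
(5, 31)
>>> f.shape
(5, 31)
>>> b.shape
(5, 3)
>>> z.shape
(5, 5)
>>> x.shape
(5, 5)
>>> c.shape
()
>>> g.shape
(5, 5)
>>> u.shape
()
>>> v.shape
(5,)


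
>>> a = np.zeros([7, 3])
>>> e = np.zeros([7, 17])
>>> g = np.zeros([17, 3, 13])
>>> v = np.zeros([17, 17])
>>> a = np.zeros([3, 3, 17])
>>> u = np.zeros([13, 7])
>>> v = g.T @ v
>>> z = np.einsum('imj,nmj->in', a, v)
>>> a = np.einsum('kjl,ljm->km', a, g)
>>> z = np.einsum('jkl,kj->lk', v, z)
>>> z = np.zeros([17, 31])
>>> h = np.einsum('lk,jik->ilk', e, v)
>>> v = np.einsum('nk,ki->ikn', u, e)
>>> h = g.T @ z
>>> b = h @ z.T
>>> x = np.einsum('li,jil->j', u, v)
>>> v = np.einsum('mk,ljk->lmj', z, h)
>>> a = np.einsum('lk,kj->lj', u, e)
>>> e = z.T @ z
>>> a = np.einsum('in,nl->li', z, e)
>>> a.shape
(31, 17)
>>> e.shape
(31, 31)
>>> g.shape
(17, 3, 13)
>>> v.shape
(13, 17, 3)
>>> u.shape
(13, 7)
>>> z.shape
(17, 31)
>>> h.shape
(13, 3, 31)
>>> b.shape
(13, 3, 17)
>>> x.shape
(17,)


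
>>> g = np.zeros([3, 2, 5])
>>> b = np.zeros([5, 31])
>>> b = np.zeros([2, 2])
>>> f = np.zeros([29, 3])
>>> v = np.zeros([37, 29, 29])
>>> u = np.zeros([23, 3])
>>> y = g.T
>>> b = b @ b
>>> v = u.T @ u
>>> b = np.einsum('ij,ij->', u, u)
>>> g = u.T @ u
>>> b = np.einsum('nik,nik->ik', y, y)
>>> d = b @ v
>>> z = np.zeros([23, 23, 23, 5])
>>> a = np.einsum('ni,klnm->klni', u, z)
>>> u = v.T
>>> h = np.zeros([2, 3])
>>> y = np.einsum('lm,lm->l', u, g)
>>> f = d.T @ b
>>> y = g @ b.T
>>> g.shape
(3, 3)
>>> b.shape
(2, 3)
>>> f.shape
(3, 3)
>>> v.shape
(3, 3)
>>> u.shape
(3, 3)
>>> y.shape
(3, 2)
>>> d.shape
(2, 3)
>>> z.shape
(23, 23, 23, 5)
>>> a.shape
(23, 23, 23, 3)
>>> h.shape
(2, 3)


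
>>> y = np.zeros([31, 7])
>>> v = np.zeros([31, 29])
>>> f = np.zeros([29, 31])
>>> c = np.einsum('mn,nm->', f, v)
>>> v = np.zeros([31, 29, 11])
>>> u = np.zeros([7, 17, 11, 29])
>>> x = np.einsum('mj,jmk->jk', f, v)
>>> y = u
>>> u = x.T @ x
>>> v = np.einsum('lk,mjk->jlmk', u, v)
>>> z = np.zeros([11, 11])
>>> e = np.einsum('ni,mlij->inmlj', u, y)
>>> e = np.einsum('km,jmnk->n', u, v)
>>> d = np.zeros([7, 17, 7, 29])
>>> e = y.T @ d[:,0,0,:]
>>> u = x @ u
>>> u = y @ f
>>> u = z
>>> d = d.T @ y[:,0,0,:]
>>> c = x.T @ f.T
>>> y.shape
(7, 17, 11, 29)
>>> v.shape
(29, 11, 31, 11)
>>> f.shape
(29, 31)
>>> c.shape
(11, 29)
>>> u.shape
(11, 11)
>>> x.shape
(31, 11)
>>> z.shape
(11, 11)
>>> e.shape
(29, 11, 17, 29)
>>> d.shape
(29, 7, 17, 29)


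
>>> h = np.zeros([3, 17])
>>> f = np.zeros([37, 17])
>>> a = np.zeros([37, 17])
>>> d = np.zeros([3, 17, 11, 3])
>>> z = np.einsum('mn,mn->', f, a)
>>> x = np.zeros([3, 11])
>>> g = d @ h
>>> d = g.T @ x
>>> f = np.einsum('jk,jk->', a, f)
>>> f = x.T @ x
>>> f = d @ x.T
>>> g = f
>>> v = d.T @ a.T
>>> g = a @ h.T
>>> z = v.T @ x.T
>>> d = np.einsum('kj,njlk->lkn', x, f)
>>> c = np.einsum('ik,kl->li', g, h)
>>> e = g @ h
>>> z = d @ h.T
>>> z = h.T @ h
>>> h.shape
(3, 17)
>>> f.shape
(17, 11, 17, 3)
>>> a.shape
(37, 17)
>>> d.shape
(17, 3, 17)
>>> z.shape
(17, 17)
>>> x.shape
(3, 11)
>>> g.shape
(37, 3)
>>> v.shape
(11, 17, 11, 37)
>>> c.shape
(17, 37)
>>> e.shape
(37, 17)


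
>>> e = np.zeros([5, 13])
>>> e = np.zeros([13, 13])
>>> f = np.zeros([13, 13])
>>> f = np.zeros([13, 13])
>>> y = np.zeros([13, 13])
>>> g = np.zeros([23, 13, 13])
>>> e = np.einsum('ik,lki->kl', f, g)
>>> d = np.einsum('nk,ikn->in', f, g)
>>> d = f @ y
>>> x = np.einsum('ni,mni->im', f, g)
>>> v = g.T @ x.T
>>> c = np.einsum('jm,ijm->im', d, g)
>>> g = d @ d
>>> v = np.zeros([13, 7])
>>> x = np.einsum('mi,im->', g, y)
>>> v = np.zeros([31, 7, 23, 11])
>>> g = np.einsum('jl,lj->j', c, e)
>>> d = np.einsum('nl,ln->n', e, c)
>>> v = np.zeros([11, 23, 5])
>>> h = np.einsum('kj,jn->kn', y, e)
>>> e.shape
(13, 23)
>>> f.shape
(13, 13)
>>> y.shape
(13, 13)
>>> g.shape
(23,)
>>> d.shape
(13,)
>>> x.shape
()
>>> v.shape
(11, 23, 5)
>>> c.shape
(23, 13)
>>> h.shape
(13, 23)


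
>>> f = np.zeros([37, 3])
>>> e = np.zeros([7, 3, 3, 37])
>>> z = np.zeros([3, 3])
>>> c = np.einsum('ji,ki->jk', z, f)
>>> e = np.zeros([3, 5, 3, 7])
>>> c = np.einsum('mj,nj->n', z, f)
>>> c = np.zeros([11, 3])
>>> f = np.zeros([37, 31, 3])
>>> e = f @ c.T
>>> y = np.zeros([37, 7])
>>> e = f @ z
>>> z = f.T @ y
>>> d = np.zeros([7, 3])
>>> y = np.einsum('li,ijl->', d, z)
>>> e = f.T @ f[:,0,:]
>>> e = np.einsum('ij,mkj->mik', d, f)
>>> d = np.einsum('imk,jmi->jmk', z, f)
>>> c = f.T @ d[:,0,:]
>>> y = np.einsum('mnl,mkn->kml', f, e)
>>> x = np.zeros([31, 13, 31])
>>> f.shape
(37, 31, 3)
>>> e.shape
(37, 7, 31)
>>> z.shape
(3, 31, 7)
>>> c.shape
(3, 31, 7)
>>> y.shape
(7, 37, 3)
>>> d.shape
(37, 31, 7)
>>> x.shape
(31, 13, 31)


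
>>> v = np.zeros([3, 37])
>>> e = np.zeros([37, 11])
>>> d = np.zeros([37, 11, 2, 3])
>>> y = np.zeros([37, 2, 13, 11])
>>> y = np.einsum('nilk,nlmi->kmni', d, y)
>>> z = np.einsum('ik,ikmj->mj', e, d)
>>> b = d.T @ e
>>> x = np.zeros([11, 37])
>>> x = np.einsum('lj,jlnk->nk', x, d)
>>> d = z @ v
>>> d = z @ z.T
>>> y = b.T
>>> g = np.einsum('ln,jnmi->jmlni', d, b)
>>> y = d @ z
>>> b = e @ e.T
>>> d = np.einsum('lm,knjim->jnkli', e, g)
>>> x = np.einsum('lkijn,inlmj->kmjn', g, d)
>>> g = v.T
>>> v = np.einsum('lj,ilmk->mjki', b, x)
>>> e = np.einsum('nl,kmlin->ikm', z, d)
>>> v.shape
(2, 37, 11, 11)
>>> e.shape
(37, 2, 11)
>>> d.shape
(2, 11, 3, 37, 2)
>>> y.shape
(2, 3)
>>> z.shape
(2, 3)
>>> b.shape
(37, 37)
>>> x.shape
(11, 37, 2, 11)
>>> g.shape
(37, 3)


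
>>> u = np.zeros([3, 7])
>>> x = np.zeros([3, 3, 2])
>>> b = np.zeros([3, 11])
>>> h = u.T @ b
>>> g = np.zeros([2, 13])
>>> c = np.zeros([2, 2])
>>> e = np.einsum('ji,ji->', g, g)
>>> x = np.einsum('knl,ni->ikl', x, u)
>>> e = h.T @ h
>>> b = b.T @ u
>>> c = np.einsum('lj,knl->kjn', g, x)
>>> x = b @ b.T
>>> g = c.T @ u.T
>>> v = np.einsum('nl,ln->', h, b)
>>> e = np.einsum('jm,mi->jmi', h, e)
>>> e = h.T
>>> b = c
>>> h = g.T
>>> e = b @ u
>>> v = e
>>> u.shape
(3, 7)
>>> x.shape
(11, 11)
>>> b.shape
(7, 13, 3)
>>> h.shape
(3, 13, 3)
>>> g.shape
(3, 13, 3)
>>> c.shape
(7, 13, 3)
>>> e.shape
(7, 13, 7)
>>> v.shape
(7, 13, 7)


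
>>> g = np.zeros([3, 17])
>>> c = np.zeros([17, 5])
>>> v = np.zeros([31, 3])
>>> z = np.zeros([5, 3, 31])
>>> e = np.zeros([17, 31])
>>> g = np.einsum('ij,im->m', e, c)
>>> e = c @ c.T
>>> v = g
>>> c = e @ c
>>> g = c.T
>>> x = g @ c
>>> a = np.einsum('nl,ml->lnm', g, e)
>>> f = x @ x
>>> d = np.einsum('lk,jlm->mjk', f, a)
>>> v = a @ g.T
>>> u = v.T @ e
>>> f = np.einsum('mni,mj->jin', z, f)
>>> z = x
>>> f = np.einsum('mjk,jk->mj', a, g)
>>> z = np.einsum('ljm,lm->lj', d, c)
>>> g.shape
(5, 17)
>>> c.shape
(17, 5)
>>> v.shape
(17, 5, 5)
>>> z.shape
(17, 17)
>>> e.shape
(17, 17)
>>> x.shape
(5, 5)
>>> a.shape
(17, 5, 17)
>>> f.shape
(17, 5)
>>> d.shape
(17, 17, 5)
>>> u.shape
(5, 5, 17)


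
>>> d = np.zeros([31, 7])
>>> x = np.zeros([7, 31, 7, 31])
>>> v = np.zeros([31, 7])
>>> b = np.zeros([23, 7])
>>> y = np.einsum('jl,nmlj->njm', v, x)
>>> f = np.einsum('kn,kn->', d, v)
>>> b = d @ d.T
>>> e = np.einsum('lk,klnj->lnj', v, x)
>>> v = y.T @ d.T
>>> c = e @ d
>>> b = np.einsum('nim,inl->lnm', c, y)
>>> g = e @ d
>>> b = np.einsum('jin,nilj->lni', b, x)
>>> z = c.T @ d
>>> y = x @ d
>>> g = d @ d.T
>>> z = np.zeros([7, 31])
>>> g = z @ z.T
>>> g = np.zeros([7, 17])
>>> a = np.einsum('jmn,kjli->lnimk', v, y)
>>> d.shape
(31, 7)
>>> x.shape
(7, 31, 7, 31)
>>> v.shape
(31, 31, 31)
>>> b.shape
(7, 7, 31)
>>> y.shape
(7, 31, 7, 7)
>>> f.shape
()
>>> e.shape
(31, 7, 31)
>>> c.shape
(31, 7, 7)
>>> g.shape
(7, 17)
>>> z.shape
(7, 31)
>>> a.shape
(7, 31, 7, 31, 7)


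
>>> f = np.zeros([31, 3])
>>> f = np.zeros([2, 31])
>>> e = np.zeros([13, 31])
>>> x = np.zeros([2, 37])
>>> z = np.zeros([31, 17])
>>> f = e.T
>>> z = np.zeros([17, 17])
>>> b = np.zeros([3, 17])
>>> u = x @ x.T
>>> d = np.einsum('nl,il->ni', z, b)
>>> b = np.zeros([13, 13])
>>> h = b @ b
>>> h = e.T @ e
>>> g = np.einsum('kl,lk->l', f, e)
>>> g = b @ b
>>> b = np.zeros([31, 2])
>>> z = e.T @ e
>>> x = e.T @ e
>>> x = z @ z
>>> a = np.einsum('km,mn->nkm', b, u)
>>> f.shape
(31, 13)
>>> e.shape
(13, 31)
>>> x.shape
(31, 31)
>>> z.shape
(31, 31)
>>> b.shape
(31, 2)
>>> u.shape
(2, 2)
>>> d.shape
(17, 3)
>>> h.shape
(31, 31)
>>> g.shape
(13, 13)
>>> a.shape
(2, 31, 2)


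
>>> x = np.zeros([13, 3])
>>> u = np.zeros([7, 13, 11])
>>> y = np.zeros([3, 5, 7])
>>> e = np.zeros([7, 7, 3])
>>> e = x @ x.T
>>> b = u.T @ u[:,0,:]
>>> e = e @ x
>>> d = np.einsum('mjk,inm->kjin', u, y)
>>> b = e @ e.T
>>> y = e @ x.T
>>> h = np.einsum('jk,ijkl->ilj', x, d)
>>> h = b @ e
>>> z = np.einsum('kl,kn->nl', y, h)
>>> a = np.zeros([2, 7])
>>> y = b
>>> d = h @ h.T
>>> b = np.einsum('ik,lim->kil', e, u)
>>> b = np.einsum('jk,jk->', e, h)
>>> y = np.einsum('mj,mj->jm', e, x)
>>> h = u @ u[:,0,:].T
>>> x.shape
(13, 3)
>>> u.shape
(7, 13, 11)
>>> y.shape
(3, 13)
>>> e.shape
(13, 3)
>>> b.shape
()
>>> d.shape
(13, 13)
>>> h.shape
(7, 13, 7)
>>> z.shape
(3, 13)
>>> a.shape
(2, 7)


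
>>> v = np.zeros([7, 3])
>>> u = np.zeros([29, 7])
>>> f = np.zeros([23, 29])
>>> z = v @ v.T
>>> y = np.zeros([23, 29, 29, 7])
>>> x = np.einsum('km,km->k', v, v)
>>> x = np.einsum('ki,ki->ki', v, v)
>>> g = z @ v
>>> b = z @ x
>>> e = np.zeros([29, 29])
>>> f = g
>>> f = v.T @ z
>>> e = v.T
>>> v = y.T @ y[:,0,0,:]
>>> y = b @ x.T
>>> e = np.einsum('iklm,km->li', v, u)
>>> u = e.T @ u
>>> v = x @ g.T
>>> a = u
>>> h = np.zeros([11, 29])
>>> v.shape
(7, 7)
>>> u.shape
(7, 7)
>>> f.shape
(3, 7)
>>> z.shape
(7, 7)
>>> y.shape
(7, 7)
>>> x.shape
(7, 3)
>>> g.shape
(7, 3)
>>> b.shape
(7, 3)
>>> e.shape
(29, 7)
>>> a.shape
(7, 7)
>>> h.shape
(11, 29)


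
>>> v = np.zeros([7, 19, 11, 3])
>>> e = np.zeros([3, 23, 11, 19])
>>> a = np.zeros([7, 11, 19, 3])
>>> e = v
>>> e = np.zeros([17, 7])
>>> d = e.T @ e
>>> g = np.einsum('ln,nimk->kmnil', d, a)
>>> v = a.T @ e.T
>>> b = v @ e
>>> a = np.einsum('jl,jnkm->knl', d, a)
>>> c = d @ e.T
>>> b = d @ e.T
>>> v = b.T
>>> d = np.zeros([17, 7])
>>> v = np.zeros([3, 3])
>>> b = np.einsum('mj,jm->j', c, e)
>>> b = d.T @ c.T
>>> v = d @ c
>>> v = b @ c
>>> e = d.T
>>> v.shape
(7, 17)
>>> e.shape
(7, 17)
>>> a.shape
(19, 11, 7)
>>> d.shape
(17, 7)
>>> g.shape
(3, 19, 7, 11, 7)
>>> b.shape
(7, 7)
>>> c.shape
(7, 17)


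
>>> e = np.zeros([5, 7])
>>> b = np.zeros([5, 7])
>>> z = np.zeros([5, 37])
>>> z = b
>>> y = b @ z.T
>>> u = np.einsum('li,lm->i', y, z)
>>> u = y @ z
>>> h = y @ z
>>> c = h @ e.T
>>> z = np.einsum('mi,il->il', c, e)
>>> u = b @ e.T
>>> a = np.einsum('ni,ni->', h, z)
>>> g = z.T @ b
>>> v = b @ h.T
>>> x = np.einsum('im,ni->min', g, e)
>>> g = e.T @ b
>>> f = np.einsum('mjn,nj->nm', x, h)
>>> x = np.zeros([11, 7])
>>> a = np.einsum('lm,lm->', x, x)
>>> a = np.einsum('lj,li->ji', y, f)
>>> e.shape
(5, 7)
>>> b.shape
(5, 7)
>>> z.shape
(5, 7)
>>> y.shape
(5, 5)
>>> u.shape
(5, 5)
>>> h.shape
(5, 7)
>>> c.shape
(5, 5)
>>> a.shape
(5, 7)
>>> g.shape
(7, 7)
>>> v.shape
(5, 5)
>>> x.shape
(11, 7)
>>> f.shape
(5, 7)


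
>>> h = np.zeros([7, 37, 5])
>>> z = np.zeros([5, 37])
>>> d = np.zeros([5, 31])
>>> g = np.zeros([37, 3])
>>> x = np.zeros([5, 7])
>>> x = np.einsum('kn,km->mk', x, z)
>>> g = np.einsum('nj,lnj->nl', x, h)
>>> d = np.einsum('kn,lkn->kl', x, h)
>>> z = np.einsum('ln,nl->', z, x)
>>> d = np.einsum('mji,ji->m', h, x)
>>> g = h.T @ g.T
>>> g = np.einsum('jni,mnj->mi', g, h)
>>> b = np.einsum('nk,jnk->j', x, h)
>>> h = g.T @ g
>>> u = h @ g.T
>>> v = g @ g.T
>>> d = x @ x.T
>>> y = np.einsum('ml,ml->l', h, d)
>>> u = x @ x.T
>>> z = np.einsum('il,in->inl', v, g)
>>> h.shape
(37, 37)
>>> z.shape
(7, 37, 7)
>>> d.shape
(37, 37)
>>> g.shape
(7, 37)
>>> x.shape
(37, 5)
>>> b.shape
(7,)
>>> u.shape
(37, 37)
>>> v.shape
(7, 7)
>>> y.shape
(37,)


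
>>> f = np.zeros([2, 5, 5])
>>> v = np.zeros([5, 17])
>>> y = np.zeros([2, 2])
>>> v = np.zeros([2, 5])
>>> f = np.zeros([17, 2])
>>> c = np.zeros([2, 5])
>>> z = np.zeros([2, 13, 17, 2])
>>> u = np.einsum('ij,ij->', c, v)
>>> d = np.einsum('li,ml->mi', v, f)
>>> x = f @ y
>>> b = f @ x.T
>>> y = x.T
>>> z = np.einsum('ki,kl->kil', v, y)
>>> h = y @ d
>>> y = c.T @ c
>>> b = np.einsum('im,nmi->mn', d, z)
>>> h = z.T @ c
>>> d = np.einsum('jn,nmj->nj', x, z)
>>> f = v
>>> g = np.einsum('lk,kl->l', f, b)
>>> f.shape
(2, 5)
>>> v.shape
(2, 5)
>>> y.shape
(5, 5)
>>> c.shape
(2, 5)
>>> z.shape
(2, 5, 17)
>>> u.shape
()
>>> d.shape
(2, 17)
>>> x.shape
(17, 2)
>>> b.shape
(5, 2)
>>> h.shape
(17, 5, 5)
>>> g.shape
(2,)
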